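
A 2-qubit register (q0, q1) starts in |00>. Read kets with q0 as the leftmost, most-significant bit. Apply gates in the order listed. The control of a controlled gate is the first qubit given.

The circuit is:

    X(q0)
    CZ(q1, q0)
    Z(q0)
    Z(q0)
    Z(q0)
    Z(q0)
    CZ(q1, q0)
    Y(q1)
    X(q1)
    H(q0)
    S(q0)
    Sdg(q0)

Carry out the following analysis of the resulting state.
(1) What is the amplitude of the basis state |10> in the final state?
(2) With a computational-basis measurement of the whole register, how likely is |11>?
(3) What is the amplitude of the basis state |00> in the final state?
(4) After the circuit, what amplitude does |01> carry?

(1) |10> carries amplitude -sqrt(2)*I/2 in the final state. Key observation: steps 2-7 multiply out to the identity, so the circuit reduces to the remaining gates.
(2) Outcome |11> occurs with probability 0.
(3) |00> carries amplitude sqrt(2)*I/2 in the final state.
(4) The amplitude on |01> is 0.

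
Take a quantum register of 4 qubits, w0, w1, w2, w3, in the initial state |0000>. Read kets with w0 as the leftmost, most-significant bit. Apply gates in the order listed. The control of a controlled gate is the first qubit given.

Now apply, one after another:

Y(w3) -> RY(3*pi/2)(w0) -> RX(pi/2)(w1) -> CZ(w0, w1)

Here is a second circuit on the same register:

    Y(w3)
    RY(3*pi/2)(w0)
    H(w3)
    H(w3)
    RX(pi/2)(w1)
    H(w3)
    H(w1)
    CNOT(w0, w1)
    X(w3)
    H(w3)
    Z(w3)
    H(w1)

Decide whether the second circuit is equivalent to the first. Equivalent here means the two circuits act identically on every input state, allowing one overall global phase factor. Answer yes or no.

Yes, they are equivalent — the unitaries differ by at most a global phase.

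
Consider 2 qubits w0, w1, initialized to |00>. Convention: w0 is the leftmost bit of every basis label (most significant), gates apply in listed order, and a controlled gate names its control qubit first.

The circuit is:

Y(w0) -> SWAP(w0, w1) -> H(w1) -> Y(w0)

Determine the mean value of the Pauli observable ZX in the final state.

The expectation value of ZX is 1.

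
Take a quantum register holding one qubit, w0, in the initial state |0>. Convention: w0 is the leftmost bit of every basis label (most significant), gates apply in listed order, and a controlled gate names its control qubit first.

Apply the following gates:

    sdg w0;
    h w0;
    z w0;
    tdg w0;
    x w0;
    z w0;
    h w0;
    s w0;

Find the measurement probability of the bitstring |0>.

The probability of measuring |0> is sqrt(2)/4 + 1/2.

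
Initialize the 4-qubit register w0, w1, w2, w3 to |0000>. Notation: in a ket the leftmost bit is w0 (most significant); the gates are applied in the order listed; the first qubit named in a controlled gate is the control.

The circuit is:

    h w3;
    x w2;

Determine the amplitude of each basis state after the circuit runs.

After the circuit, the state carries amplitude sqrt(2)/2 on |0010>, sqrt(2)/2 on |0011>, and 0 on every other basis state.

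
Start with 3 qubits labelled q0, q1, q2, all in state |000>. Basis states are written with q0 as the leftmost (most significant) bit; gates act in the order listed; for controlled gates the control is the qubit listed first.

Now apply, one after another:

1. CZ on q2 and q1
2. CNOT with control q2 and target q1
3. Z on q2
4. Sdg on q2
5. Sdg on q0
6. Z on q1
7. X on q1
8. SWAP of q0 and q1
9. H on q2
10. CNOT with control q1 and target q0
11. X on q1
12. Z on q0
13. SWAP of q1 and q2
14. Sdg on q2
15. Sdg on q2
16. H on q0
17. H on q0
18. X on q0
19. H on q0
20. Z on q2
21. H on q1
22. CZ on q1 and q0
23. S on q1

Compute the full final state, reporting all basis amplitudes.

The final amplitudes are -sqrt(2)/2 on |001>, -sqrt(2)/2 on |101>, and 0 on every other basis state. Key observation: gates 16-17 undo each other exactly, leaving only the rest of the circuit to track.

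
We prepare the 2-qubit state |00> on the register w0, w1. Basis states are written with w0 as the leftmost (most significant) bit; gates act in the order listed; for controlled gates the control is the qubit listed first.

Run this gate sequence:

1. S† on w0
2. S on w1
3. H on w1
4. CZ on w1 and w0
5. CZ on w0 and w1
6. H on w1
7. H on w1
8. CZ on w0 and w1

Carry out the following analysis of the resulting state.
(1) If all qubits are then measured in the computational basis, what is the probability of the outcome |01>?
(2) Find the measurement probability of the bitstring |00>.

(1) A full measurement returns |01> with probability 1/2. Key observation: gates 5-8 undo each other exactly, leaving only the rest of the circuit to track.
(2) A full measurement returns |00> with probability 1/2.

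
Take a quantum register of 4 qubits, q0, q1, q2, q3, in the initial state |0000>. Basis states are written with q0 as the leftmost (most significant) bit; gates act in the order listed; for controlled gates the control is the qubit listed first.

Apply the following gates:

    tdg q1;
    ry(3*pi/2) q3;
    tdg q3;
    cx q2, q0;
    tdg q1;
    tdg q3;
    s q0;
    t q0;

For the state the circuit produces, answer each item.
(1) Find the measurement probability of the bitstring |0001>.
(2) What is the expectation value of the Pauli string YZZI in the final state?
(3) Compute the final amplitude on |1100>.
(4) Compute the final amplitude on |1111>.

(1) A full measurement returns |0001> with probability 1/2.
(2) In the final state, YZZI has expectation 0.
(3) The amplitude on |1100> is 0.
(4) |1111> carries amplitude 0 in the final state.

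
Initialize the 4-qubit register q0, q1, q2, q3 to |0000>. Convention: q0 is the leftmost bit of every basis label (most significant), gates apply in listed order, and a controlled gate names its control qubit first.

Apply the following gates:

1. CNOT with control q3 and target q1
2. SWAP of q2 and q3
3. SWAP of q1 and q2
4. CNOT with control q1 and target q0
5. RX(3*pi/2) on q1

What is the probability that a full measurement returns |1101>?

Outcome |1101> occurs with probability 0.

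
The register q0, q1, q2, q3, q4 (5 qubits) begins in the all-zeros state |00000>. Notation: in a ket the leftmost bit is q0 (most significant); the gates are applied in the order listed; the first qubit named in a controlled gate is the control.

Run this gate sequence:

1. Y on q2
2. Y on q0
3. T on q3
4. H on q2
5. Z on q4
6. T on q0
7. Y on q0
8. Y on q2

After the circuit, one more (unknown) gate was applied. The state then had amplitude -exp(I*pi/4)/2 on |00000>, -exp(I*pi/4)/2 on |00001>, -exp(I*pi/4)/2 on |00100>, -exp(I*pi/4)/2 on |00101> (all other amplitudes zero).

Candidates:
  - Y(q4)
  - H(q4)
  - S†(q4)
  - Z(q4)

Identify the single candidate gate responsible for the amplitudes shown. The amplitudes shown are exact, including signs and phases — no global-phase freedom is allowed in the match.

The unique candidate consistent with the amplitudes is H(q4).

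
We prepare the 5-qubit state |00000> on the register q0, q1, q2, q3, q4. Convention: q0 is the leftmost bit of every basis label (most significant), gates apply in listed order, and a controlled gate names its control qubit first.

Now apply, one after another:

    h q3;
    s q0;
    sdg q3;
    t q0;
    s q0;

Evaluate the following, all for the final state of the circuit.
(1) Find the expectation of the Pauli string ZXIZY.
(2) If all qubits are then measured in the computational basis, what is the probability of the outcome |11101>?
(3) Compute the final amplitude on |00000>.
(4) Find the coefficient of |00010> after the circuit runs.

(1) The observable ZXIZY averages to 0.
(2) Outcome |11101> occurs with probability 0.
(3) The final state's coefficient on |00000> equals sqrt(2)/2.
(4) The final state's coefficient on |00010> equals -sqrt(2)*I/2.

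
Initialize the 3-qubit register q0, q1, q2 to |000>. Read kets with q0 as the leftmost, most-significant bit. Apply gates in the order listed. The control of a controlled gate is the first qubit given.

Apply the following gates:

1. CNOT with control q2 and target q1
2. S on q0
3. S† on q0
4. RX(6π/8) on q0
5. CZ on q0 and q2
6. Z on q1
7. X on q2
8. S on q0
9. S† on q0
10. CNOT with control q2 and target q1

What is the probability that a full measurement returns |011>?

The probability of measuring |011> is 1/2 - sqrt(2)/4.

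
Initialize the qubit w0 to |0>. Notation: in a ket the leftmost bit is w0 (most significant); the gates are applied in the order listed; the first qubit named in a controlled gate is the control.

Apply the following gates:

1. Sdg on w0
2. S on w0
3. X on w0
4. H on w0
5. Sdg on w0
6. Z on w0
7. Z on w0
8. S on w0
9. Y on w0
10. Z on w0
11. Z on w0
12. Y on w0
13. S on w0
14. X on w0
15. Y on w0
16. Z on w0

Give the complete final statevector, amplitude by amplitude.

The final amplitudes are -sqrt(2)*I/2 on |0>, -sqrt(2)/2 on |1>.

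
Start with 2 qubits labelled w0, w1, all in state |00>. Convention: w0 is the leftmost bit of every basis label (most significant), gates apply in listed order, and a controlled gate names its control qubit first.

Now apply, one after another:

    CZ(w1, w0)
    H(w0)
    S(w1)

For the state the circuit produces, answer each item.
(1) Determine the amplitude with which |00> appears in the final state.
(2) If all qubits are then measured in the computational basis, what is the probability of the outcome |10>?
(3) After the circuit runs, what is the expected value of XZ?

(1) The final state's coefficient on |00> equals sqrt(2)/2.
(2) The probability of measuring |10> is 1/2.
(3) In the final state, XZ has expectation 1.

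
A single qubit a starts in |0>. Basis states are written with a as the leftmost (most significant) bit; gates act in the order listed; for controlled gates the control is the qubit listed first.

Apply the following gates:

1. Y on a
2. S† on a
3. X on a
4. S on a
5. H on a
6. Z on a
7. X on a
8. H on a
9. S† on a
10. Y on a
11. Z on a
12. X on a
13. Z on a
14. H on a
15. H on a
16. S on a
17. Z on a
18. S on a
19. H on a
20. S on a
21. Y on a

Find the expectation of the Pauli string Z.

In the final state, Z has expectation 0.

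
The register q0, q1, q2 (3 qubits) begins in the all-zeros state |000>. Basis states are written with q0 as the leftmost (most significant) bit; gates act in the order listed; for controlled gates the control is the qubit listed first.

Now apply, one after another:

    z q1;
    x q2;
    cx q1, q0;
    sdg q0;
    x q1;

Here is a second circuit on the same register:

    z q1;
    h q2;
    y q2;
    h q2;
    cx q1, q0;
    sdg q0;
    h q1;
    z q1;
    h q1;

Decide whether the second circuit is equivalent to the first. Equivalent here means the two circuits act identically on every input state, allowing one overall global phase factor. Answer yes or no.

No, they are not equivalent — no single phase factor reconciles the two unitaries.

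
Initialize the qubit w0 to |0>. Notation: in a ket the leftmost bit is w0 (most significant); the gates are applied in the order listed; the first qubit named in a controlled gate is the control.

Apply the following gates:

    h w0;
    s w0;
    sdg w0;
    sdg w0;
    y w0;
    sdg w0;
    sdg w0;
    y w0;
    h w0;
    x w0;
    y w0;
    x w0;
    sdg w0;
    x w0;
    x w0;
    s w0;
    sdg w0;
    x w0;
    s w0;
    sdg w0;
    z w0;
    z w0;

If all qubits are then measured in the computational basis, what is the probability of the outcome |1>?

Outcome |1> occurs with probability 1/2.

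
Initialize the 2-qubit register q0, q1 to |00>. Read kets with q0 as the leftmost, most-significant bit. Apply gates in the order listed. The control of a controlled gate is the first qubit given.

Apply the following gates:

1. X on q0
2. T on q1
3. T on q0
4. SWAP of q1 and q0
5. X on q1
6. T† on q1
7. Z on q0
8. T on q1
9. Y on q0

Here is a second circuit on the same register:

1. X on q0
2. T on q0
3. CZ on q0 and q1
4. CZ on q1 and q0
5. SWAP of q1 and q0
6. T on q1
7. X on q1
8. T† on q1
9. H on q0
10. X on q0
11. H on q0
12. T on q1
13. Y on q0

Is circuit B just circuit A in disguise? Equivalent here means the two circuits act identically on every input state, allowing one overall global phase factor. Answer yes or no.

No, they are not equivalent — no single phase factor reconciles the two unitaries.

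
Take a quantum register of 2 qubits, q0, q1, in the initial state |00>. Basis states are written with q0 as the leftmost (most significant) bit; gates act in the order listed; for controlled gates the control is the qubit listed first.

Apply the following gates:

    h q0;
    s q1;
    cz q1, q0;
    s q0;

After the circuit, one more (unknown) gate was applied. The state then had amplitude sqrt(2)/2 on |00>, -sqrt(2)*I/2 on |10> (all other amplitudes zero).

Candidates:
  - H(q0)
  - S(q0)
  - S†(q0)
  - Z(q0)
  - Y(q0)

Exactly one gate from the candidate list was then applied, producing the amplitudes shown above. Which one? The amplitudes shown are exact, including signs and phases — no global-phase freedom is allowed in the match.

It was Z(q0) that produced the state shown.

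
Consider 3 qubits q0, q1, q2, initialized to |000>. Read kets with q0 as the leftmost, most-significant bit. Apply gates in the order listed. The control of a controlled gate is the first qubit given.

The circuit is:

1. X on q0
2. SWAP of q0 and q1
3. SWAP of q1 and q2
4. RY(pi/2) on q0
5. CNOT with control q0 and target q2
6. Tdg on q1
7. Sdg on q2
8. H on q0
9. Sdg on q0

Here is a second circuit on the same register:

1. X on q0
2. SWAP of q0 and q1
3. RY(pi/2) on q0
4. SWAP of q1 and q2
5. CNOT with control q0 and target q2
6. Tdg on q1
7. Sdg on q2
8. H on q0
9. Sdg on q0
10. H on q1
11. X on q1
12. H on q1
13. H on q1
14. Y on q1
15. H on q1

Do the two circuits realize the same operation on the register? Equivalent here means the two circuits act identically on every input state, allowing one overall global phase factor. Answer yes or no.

No — the two circuits implement different unitaries, even allowing a global phase.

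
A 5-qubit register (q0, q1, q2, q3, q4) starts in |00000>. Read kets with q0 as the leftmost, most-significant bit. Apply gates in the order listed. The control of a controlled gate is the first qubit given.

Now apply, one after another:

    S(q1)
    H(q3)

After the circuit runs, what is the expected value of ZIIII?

In the final state, ZIIII has expectation 1.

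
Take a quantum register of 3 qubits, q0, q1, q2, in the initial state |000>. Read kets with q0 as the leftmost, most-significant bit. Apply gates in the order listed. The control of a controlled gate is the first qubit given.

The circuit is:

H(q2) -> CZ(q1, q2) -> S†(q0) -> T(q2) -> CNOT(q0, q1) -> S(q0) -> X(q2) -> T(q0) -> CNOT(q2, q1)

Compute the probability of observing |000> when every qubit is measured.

A full measurement returns |000> with probability 1/2.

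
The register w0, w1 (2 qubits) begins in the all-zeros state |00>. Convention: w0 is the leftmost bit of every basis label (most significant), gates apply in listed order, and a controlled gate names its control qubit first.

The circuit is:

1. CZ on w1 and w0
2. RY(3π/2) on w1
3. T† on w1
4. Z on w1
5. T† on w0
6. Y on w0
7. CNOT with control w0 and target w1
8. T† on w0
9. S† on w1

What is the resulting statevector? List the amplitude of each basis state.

The resulting statevector has amplitude 0 on |00>, 0 on |01>, -sqrt(2)/2 on |10>, sqrt(2)*exp(3*I*pi/4)/2 on |11>.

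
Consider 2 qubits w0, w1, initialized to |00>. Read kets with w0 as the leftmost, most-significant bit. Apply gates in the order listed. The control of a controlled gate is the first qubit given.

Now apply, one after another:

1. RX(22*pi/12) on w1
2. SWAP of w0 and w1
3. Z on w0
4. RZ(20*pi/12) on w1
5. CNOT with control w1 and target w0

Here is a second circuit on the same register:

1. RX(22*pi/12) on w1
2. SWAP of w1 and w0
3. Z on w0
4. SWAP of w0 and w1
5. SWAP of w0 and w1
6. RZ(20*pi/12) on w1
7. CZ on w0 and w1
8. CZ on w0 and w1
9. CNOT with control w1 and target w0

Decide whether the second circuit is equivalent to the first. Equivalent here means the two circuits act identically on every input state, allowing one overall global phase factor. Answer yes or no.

Yes: on every input state the two circuits agree up to one overall phase factor.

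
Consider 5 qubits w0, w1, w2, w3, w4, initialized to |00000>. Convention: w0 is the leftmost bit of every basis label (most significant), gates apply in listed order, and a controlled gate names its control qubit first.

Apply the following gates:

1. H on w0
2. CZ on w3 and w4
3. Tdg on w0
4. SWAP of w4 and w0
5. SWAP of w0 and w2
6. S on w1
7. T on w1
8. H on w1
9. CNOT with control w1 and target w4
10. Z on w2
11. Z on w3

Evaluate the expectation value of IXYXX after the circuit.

The observable IXYXX averages to 0.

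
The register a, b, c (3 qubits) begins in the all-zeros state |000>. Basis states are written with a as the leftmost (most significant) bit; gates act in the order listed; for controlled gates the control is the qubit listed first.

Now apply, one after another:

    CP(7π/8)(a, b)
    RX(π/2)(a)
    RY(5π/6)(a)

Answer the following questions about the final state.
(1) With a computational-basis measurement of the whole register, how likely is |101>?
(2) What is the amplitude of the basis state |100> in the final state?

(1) The probability of measuring |101> is 0.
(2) The final state's coefficient on |100> equals (1 - I)*(sqrt(3) + I)/4.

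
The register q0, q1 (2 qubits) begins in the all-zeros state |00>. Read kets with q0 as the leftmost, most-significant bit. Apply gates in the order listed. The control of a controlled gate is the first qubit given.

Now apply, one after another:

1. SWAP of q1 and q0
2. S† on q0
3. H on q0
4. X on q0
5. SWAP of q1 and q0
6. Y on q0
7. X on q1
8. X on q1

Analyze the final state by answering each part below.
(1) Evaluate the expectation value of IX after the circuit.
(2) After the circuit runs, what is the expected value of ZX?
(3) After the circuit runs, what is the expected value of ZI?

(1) In the final state, IX has expectation 1.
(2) In the final state, ZX has expectation -1.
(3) The expectation value of ZI is -1.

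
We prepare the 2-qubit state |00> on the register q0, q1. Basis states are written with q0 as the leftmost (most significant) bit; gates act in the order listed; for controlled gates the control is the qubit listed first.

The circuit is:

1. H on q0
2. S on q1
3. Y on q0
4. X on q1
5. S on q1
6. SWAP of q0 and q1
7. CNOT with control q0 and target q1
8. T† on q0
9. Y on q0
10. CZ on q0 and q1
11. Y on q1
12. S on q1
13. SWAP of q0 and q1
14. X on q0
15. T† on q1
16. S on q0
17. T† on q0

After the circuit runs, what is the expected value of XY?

The expectation value of XY is 0.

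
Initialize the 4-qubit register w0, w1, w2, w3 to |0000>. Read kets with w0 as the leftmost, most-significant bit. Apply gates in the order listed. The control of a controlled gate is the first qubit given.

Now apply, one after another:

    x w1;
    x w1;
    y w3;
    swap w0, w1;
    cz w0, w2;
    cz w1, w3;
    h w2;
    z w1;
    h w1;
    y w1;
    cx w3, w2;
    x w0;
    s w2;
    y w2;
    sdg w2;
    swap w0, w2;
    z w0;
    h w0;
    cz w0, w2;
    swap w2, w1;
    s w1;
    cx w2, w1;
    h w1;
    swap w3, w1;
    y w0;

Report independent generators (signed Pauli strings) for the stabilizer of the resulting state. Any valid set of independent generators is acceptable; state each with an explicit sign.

The stabilizer group can be generated by -IIXZ, -IIZX, +ZIII, -IZII, among other valid generating sets.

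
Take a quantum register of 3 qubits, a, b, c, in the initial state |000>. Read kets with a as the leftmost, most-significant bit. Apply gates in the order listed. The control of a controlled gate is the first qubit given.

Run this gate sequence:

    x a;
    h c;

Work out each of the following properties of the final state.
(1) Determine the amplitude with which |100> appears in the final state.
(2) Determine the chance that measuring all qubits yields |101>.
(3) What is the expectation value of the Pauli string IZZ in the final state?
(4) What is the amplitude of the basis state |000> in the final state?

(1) The final state's coefficient on |100> equals sqrt(2)/2.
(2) Outcome |101> occurs with probability 1/2.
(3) The observable IZZ averages to 0.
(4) The amplitude on |000> is 0.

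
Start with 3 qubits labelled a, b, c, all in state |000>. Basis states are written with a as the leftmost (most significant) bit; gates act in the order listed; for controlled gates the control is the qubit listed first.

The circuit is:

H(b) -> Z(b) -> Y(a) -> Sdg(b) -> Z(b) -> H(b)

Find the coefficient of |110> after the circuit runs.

The final state's coefficient on |110> equals -1/2 + I/2.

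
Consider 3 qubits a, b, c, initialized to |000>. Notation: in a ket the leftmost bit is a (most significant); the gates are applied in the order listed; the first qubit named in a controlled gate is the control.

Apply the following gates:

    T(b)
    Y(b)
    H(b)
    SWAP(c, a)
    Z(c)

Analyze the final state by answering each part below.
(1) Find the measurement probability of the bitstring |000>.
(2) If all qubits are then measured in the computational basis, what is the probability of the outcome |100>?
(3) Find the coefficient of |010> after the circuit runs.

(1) Outcome |000> occurs with probability 1/2.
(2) Outcome |100> occurs with probability 0.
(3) |010> carries amplitude -sqrt(2)*I/2 in the final state.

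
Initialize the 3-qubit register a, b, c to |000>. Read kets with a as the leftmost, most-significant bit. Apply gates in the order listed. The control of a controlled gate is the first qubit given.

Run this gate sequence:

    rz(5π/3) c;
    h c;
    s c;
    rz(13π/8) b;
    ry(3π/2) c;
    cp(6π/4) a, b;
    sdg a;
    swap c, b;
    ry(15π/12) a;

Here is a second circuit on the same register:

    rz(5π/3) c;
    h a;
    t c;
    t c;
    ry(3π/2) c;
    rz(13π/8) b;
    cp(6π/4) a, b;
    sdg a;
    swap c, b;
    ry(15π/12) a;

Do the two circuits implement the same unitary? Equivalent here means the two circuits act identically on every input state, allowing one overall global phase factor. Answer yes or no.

No, they are not equivalent — no single phase factor reconciles the two unitaries.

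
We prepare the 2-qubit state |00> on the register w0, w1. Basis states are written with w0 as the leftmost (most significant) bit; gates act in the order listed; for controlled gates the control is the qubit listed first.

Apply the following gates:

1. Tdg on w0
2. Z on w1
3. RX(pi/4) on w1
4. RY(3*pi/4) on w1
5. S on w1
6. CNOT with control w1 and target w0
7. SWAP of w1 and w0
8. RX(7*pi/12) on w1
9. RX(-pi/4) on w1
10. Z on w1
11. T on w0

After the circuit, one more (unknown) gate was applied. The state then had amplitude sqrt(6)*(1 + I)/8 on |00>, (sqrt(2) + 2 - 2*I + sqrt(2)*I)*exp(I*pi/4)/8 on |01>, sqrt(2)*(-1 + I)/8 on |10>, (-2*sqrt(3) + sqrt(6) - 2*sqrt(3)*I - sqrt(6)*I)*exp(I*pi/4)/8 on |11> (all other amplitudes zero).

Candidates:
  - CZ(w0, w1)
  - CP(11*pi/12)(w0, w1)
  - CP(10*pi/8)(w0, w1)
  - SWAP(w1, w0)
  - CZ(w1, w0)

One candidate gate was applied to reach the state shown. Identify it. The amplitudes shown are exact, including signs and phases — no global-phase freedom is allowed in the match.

The applied gate was SWAP(w1, w0).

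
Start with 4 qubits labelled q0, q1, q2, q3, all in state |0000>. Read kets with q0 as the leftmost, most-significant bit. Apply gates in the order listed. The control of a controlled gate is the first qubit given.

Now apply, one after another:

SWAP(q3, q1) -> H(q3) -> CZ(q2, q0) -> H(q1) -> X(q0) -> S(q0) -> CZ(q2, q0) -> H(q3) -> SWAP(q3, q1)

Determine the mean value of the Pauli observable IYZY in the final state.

The observable IYZY averages to 0.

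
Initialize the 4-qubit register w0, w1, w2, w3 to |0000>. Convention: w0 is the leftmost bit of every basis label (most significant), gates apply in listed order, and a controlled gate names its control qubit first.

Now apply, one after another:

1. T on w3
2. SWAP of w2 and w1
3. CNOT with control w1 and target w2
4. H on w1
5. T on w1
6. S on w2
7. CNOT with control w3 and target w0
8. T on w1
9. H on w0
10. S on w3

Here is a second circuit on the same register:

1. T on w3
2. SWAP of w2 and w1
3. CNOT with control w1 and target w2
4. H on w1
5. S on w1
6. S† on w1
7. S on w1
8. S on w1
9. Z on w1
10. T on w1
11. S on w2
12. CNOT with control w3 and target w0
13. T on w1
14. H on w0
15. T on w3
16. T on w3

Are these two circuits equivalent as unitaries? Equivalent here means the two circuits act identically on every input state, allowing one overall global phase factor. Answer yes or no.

Yes — the two circuits implement the same unitary up to a global phase.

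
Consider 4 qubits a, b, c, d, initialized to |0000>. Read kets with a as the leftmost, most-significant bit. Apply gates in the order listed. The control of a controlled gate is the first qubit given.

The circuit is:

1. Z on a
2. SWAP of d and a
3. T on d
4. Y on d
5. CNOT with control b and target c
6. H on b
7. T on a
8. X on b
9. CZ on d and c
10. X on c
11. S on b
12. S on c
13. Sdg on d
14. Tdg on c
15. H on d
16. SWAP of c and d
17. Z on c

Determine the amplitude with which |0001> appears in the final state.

The amplitude on |0001> is exp(I*pi/4)/2.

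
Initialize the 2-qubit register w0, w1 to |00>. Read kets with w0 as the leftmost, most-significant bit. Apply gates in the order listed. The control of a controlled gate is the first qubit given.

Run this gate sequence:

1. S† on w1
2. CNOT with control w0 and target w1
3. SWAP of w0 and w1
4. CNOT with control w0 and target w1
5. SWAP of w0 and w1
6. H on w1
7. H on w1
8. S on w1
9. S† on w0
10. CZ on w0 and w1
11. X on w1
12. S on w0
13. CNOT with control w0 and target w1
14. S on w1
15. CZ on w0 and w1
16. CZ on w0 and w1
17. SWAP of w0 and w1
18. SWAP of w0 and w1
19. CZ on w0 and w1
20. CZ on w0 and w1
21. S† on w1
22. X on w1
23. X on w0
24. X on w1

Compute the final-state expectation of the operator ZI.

The observable ZI averages to -1. Key observation: steps 14-21 multiply out to the identity, so the circuit reduces to the remaining gates.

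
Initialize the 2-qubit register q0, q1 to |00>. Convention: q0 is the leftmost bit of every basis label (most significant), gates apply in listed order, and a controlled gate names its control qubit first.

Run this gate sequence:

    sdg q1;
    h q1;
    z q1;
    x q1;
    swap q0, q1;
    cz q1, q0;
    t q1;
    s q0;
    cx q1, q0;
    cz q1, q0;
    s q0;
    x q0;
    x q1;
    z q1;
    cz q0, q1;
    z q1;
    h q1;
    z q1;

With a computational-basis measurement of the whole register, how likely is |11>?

A full measurement returns |11> with probability 1/4.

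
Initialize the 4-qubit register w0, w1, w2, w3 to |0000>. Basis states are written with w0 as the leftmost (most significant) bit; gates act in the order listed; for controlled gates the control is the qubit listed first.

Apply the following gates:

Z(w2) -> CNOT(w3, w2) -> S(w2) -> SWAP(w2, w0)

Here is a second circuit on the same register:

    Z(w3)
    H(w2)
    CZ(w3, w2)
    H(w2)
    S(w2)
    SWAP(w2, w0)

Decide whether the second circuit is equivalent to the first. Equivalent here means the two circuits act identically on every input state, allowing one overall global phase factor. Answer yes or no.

No, they are not equivalent — no single phase factor reconciles the two unitaries.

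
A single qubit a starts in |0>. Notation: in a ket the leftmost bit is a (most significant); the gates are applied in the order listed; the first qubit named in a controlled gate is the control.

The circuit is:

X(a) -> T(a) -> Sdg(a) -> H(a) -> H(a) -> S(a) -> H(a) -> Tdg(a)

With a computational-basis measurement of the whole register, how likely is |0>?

A full measurement returns |0> with probability 1/2.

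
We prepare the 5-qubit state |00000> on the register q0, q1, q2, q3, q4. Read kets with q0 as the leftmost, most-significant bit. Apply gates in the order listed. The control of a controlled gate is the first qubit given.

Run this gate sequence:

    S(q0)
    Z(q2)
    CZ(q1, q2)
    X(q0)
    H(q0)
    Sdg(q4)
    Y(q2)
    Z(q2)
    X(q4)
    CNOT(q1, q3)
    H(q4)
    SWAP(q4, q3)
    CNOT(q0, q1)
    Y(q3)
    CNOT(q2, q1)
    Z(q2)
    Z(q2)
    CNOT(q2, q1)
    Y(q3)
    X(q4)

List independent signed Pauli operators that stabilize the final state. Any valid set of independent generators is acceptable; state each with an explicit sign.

One valid set of independent stabilizer generators is -XXIII, -IIIXI, +ZZIII, -IIZII, -IIIIZ (any independent generating set of the same group is equally correct). Key observation: the block from step 14 through step 19 cancels to the identity and can be dropped.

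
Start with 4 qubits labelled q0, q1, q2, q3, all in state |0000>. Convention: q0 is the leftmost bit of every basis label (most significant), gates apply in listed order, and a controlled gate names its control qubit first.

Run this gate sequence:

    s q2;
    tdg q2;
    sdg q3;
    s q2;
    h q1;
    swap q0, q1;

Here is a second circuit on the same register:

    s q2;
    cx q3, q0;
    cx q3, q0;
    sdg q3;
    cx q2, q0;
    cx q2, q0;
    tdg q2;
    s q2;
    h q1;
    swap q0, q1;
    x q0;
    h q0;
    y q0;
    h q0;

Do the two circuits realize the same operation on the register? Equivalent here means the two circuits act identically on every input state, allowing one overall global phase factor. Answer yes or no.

No — the two circuits implement different unitaries, even allowing a global phase.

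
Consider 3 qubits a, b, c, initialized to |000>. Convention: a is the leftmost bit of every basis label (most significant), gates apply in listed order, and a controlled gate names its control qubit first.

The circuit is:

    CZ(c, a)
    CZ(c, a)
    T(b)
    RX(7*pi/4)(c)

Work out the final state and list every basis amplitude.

After the circuit, the state carries amplitude -sqrt(sqrt(2) + 2)/2 on |000>, -I*sqrt(2 - sqrt(2))/2 on |001>, and 0 on every other basis state. Key observation: the block from step 1 through step 2 cancels to the identity and can be dropped.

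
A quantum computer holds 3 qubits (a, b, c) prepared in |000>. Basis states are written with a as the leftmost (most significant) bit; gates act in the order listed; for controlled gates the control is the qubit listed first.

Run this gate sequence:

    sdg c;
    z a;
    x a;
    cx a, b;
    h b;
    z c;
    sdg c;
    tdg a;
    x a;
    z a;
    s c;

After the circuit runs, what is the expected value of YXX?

In the final state, YXX has expectation 0.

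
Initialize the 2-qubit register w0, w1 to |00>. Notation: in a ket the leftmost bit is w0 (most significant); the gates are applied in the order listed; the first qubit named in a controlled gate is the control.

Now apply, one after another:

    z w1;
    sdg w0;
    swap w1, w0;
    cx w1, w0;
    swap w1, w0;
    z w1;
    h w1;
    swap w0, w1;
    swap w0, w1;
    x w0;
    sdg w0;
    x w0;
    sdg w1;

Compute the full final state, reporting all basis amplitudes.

The resulting statevector has amplitude -sqrt(2)*I/2 on |00>, -sqrt(2)/2 on |01>, 0 on |10>, 0 on |11>. Key observation: steps 8-9 multiply out to the identity, so the circuit reduces to the remaining gates.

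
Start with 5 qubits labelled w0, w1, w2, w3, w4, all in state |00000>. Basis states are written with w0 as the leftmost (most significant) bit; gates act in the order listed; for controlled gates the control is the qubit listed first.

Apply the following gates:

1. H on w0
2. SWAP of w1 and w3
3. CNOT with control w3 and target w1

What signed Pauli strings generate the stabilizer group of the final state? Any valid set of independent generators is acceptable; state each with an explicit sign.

One valid set of independent stabilizer generators is +XIIII, +IZIII, +IIZII, +IIIZI, +IIIIZ (any independent generating set of the same group is equally correct).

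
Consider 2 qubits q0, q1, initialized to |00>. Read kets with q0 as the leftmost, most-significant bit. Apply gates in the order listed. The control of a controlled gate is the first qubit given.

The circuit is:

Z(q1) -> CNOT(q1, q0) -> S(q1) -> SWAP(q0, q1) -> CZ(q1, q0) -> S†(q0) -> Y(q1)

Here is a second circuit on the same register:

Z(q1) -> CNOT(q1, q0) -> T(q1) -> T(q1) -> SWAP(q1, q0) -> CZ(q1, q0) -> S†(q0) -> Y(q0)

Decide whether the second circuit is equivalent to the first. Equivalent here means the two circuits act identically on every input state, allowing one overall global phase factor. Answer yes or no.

No: there is an input state on which the two circuits produce genuinely different outputs (not merely differing by a phase).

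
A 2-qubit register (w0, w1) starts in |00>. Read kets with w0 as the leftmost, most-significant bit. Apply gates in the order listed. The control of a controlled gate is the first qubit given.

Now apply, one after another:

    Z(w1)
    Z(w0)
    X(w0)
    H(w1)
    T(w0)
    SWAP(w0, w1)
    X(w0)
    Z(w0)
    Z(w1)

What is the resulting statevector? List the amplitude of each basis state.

The resulting statevector has amplitude 0 on |00>, -sqrt(2)*exp(I*pi/4)/2 on |01>, 0 on |10>, sqrt(2)*exp(I*pi/4)/2 on |11>.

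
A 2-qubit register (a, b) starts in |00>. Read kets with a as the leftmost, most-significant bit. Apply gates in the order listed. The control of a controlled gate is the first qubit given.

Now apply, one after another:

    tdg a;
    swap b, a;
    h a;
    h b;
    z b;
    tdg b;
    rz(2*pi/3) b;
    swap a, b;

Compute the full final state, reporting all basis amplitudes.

After the circuit, the state carries amplitude -exp(2*I*pi/3)/2 on |00>, -exp(2*I*pi/3)/2 on |01>, -exp(I*pi/12)/2 on |10>, -exp(I*pi/12)/2 on |11>.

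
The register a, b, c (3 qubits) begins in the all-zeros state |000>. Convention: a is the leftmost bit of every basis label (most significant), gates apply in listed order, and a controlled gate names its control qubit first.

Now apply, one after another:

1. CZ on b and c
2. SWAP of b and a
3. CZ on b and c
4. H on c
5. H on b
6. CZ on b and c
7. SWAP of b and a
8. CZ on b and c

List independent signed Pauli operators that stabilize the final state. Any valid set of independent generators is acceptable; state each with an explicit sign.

The final state is stabilized by the group generated by +XIZ, +ZIX, +IZI; other independent generating sets are equally valid.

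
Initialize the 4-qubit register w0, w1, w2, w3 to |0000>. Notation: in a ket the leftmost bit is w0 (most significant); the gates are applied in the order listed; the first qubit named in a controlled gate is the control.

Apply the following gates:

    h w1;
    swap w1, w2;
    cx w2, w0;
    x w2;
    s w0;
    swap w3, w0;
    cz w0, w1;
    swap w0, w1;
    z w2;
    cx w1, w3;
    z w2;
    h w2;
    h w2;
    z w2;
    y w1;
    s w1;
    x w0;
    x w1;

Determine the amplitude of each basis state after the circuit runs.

After the circuit, the state carries amplitude -sqrt(2)*I/2 on |1001>, sqrt(2)/2 on |1010>, and 0 on every other basis state. Key observation: steps 11-14 multiply out to the identity, so the circuit reduces to the remaining gates.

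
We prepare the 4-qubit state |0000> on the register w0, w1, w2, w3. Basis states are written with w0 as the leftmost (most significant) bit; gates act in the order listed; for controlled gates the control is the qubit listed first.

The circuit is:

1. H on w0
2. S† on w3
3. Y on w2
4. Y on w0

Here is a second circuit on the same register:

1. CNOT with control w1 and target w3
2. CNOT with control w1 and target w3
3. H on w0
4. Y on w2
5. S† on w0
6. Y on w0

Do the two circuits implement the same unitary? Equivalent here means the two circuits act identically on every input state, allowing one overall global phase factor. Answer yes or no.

No: there is an input state on which the two circuits produce genuinely different outputs (not merely differing by a phase).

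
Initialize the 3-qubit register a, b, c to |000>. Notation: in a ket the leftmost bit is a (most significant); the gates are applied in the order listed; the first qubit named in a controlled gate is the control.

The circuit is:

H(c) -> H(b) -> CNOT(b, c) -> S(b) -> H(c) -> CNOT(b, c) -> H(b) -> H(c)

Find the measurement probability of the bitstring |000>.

A full measurement returns |000> with probability 1/4.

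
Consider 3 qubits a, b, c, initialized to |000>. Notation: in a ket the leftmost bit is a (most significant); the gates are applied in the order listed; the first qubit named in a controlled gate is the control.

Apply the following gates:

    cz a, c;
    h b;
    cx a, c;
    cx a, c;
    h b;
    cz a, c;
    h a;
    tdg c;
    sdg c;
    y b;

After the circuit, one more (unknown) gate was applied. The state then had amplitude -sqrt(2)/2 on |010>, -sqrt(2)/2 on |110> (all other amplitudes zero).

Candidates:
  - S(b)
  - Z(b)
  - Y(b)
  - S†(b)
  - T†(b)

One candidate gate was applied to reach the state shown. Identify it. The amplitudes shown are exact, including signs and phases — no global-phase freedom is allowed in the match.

It was S(b) that produced the state shown. Key observation: steps 1-6 multiply out to the identity, so the circuit reduces to the remaining gates.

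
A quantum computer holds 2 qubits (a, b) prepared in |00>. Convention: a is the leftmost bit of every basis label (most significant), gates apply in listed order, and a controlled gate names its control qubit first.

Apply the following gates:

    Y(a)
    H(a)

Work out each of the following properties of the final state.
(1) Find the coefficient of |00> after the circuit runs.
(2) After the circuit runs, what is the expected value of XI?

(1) |00> carries amplitude sqrt(2)*I/2 in the final state.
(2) In the final state, XI has expectation -1.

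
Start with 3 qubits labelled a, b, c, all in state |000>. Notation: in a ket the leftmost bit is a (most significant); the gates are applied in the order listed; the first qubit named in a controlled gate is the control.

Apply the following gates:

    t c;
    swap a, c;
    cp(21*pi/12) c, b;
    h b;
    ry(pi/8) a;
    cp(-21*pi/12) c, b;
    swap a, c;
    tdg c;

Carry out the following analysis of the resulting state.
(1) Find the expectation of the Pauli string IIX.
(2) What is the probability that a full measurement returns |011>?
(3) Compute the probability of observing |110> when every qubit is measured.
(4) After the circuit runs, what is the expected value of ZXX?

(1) In the final state, IIX has expectation sqrt(4 - 2*sqrt(2))/4.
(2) A full measurement returns |011> with probability sin(pi/16)**2/2.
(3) Outcome |110> occurs with probability 0.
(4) In the final state, ZXX has expectation sqrt(4 - 2*sqrt(2))/4.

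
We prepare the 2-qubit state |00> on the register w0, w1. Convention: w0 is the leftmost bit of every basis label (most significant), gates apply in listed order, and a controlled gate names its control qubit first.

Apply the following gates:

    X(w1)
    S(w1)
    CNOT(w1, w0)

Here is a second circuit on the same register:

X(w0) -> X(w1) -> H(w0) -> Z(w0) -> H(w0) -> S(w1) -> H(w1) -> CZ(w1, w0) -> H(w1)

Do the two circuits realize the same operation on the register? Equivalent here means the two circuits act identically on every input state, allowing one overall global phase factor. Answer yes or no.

No: there is an input state on which the two circuits produce genuinely different outputs (not merely differing by a phase).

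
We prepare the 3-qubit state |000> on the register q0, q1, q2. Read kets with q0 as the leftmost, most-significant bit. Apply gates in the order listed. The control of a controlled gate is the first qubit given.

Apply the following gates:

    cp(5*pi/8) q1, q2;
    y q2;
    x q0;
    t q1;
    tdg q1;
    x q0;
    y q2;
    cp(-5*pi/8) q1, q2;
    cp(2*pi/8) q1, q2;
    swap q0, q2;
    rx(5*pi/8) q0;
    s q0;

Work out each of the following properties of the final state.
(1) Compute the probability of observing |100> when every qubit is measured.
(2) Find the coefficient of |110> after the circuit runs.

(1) Outcome |100> occurs with probability sin(5*pi/16)**2. Key observation: gates 1-8 undo each other exactly, leaving only the rest of the circuit to track.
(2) |110> carries amplitude 0 in the final state.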